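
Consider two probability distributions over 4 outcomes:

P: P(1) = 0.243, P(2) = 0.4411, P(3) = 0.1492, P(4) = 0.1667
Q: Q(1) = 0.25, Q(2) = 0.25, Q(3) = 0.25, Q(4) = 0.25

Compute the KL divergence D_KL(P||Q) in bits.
0.1428 bits

D_KL(P||Q) = Σ P(x) log₂(P(x)/Q(x))

Computing term by term:
  P(1)·log₂(P(1)/Q(1)) = 0.243·log₂(0.243/0.25) = -0.00996
  P(2)·log₂(P(2)/Q(2)) = 0.4411·log₂(0.4411/0.25) = 0.36134
  P(3)·log₂(P(3)/Q(3)) = 0.1492·log₂(0.1492/0.25) = -0.11111
  P(4)·log₂(P(4)/Q(4)) = 0.1667·log₂(0.1667/0.25) = -0.09747

D_KL(P||Q) = -0.00996 + 0.36134 - 0.11111 - 0.09747 = 0.14280 ≈ 0.1428 bits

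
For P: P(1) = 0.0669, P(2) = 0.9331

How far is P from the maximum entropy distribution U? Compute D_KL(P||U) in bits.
0.6458 bits

U(i) = 1/2 for all i

D_KL(P||U) = Σ P(x) log₂(P(x) / (1/2))
           = Σ P(x) log₂(P(x)) + log₂(2)
           = log₂(2) - H(P)

H(P) = -Σ P(x) log₂(P(x)):
  -P(1)·log₂(P(1)) = -(0.0669)·log₂(0.0669) = 0.26103
  -P(2)·log₂(P(2)) = -(0.9331)·log₂(0.9331) = 0.09321
H(P) = 0.26103 + 0.09321 = 0.35424 bits

log₂(2) = 1.00000 bits

D_KL(P||U) = 1.00000 - 0.35424 = 0.64576 ≈ 0.6458 bits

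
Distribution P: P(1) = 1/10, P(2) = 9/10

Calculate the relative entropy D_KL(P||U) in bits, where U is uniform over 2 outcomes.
0.5310 bits

U(i) = 1/2 for all i

D_KL(P||U) = Σ P(x) log₂(P(x) / (1/2))
           = Σ P(x) log₂(P(x)) + log₂(2)
           = log₂(2) - H(P)

H(P) = -Σ P(x) log₂(P(x)):
  -P(1)·log₂(P(1)) = -(1/10)·log₂(1/10) = 0.33219
  -P(2)·log₂(P(2)) = -(9/10)·log₂(9/10) = 0.13680
H(P) = 0.33219 + 0.13680 = 0.46899 bits

log₂(2) = 1.00000 bits

D_KL(P||U) = 1.00000 - 0.46899 = 0.53101 ≈ 0.5310 bits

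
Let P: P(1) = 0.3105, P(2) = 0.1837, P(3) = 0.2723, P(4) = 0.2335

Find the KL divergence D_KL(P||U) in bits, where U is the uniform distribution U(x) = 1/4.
0.0260 bits

U(i) = 1/4 for all i

D_KL(P||U) = Σ P(x) log₂(P(x) / (1/4))
           = Σ P(x) log₂(P(x)) + log₂(4)
           = log₂(4) - H(P)

H(P) = -Σ P(x) log₂(P(x)):
  -P(1)·log₂(P(1)) = -(0.3105)·log₂(0.3105) = 0.52392
  -P(2)·log₂(P(2)) = -(0.1837)·log₂(0.1837) = 0.44907
  -P(3)·log₂(P(3)) = -(0.2723)·log₂(0.2723) = 0.51103
  -P(4)·log₂(P(4)) = -(0.2335)·log₂(0.2335) = 0.49000
H(P) = 0.52392 + 0.44907 + 0.51103 + 0.49000 = 1.97402 bits

log₂(4) = 2.00000 bits

D_KL(P||U) = 2.00000 - 1.97402 = 0.02598 ≈ 0.0260 bits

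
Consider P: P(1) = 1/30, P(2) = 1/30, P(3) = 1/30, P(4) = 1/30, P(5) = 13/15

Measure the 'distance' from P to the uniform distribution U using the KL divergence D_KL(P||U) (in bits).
1.4888 bits

U(i) = 1/5 for all i

D_KL(P||U) = Σ P(x) log₂(P(x) / (1/5))
           = Σ P(x) log₂(P(x)) + log₂(5)
           = log₂(5) - H(P)

H(P) = -Σ P(x) log₂(P(x)):
  -P(1)·log₂(P(1)) = -(1/30)·log₂(1/30) = 0.16356
  -P(2)·log₂(P(2)) = -(1/30)·log₂(1/30) = 0.16356
  -P(3)·log₂(P(3)) = -(1/30)·log₂(1/30) = 0.16356
  -P(4)·log₂(P(4)) = -(1/30)·log₂(1/30) = 0.16356
  -P(5)·log₂(P(5)) = -(13/15)·log₂(13/15) = 0.17892
H(P) = 0.16356 + 0.16356 + 0.16356 + 0.16356 + 0.17892 = 0.83316 bits

log₂(5) = 2.32193 bits

D_KL(P||U) = 2.32193 - 0.83316 = 1.48877 ≈ 1.4888 bits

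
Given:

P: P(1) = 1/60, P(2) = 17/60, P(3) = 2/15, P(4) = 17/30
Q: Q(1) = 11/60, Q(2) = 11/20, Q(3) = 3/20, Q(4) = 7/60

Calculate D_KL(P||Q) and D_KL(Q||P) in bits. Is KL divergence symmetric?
D_KL(P||Q) = 0.9406 bits, D_KL(Q||P) = 0.9200 bits. No, KL divergence is not symmetric.

D_KL(P||Q) = Σ P(x) log₂(P(x)/Q(x))

Computing term by term:
  P(1)·log₂(P(1)/Q(1)) = (1/60)·log₂((1/60)/(11/60)) = -0.05766
  P(2)·log₂(P(2)/Q(2)) = (17/60)·log₂((17/60)/(11/20)) = -0.27113
  P(3)·log₂(P(3)/Q(3)) = (2/15)·log₂((2/15)/(3/20)) = -0.02266
  P(4)·log₂(P(4)/Q(4)) = (17/30)·log₂((17/30)/(7/60)) = 1.29206

D_KL(P||Q) = -0.05766 - 0.27113 - 0.02266 + 1.29206 = 0.94061 ≈ 0.9406 bits

D_KL(Q||P) = Σ Q(x) log₂(Q(x)/P(x))

Computing term by term:
  Q(1)·log₂(Q(1)/P(1)) = (11/60)·log₂((11/60)/(1/60)) = 0.63423
  Q(2)·log₂(Q(2)/P(2)) = (11/20)·log₂((11/20)/(17/60)) = 0.52631
  Q(3)·log₂(Q(3)/P(3)) = (3/20)·log₂((3/20)/(2/15)) = 0.02549
  Q(4)·log₂(Q(4)/P(4)) = (7/60)·log₂((7/60)/(17/30)) = -0.26601

D_KL(Q||P) = 0.63423 + 0.52631 + 0.02549 - 0.26601 = 0.92002 ≈ 0.9200 bits

These are NOT equal (difference: 0.0206 bits). KL divergence is asymmetric: D_KL(P||Q) ≠ D_KL(Q||P) in general.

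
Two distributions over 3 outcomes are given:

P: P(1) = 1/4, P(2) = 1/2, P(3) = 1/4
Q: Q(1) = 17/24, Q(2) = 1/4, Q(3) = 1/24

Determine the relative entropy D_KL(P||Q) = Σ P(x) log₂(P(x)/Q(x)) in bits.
0.7706 bits

D_KL(P||Q) = Σ P(x) log₂(P(x)/Q(x))

Computing term by term:
  P(1)·log₂(P(1)/Q(1)) = (1/4)·log₂((1/4)/(17/24)) = -0.37563
  P(2)·log₂(P(2)/Q(2)) = (1/2)·log₂((1/2)/(1/4)) = 0.50000
  P(3)·log₂(P(3)/Q(3)) = (1/4)·log₂((1/4)/(1/24)) = 0.64624

D_KL(P||Q) = -0.37563 + 0.50000 + 0.64624 = 0.77061 ≈ 0.7706 bits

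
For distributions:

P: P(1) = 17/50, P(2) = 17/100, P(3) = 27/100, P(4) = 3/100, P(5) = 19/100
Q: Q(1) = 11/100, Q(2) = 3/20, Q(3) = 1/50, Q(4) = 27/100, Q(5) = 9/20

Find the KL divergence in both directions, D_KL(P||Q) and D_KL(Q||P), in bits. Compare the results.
D_KL(P||Q) = 1.2666 bits, D_KL(Q||P) = 1.1344 bits. D_KL(P||Q) is larger than D_KL(Q||P) by 0.1322 bits; the two directions differ.

D_KL(P||Q) = Σ P(x) log₂(P(x)/Q(x))

Computing term by term:
  P(1)·log₂(P(1)/Q(1)) = (17/50)·log₂((17/50)/(11/100)) = 0.55353
  P(2)·log₂(P(2)/Q(2)) = (17/100)·log₂((17/100)/(3/20)) = 0.03070
  P(3)·log₂(P(3)/Q(3)) = (27/100)·log₂((27/100)/(1/50)) = 1.01382
  P(4)·log₂(P(4)/Q(4)) = (3/100)·log₂((3/100)/(27/100)) = -0.09510
  P(5)·log₂(P(5)/Q(5)) = (19/100)·log₂((19/100)/(9/20)) = -0.23635

D_KL(P||Q) = 0.55353 + 0.03070 + 1.01382 - 0.09510 - 0.23635 = 1.26660 ≈ 1.2666 bits

D_KL(Q||P) = Σ Q(x) log₂(Q(x)/P(x))

Computing term by term:
  Q(1)·log₂(Q(1)/P(1)) = (11/100)·log₂((11/100)/(17/50)) = -0.17908
  Q(2)·log₂(Q(2)/P(2)) = (3/20)·log₂((3/20)/(17/100)) = -0.02709
  Q(3)·log₂(Q(3)/P(3)) = (1/50)·log₂((1/50)/(27/100)) = -0.07510
  Q(4)·log₂(Q(4)/P(4)) = (27/100)·log₂((27/100)/(3/100)) = 0.85588
  Q(5)·log₂(Q(5)/P(5)) = (9/20)·log₂((9/20)/(19/100)) = 0.55977

D_KL(Q||P) = -0.17908 - 0.02709 - 0.07510 + 0.85588 + 0.55977 = 1.13438 ≈ 1.1344 bits

These are NOT equal (difference: 0.1322 bits). KL divergence is asymmetric: D_KL(P||Q) ≠ D_KL(Q||P) in general.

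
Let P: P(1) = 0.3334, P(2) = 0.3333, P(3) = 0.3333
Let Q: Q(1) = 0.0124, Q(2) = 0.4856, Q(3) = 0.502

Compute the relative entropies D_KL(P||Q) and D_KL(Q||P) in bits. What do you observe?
D_KL(P||Q) = 1.2054 bits, D_KL(Q||P) = 0.5014 bits. The two directions give different values (D_KL(P||Q) exceeds D_KL(Q||P) by 0.7040 bits): KL divergence is asymmetric.

D_KL(P||Q) = Σ P(x) log₂(P(x)/Q(x))

Computing term by term:
  P(1)·log₂(P(1)/Q(1)) = 0.3334·log₂(0.3334/0.0124) = 1.58326
  P(2)·log₂(P(2)/Q(2)) = 0.3333·log₂(0.3333/0.4856) = -0.18096
  P(3)·log₂(P(3)/Q(3)) = 0.3333·log₂(0.3333/0.502) = -0.19694

D_KL(P||Q) = 1.58326 - 0.18096 - 0.19694 = 1.20536 ≈ 1.2054 bits

D_KL(Q||P) = Σ Q(x) log₂(Q(x)/P(x))

Computing term by term:
  Q(1)·log₂(Q(1)/P(1)) = 0.0124·log₂(0.0124/0.3334) = -0.05889
  Q(2)·log₂(Q(2)/P(2)) = 0.4856·log₂(0.4856/0.3333) = 0.26366
  Q(3)·log₂(Q(3)/P(3)) = 0.502·log₂(0.502/0.3333) = 0.29661

D_KL(Q||P) = -0.05889 + 0.26366 + 0.29661 = 0.50138 ≈ 0.5014 bits

These are NOT equal (difference: 0.7040 bits). KL divergence is asymmetric: D_KL(P||Q) ≠ D_KL(Q||P) in general.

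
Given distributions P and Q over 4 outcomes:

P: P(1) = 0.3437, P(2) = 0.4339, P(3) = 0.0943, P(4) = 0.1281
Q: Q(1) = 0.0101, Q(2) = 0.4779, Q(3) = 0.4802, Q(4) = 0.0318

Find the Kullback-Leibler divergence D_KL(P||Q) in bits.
1.7246 bits

D_KL(P||Q) = Σ P(x) log₂(P(x)/Q(x))

Computing term by term:
  P(1)·log₂(P(1)/Q(1)) = 0.3437·log₂(0.3437/0.0101) = 1.74899
  P(2)·log₂(P(2)/Q(2)) = 0.4339·log₂(0.4339/0.4779) = -0.06046
  P(3)·log₂(P(3)/Q(3)) = 0.0943·log₂(0.0943/0.4802) = -0.22145
  P(4)·log₂(P(4)/Q(4)) = 0.1281·log₂(0.1281/0.0318) = 0.25750

D_KL(P||Q) = 1.74899 - 0.06046 - 0.22145 + 0.25750 = 1.72458 ≈ 1.7246 bits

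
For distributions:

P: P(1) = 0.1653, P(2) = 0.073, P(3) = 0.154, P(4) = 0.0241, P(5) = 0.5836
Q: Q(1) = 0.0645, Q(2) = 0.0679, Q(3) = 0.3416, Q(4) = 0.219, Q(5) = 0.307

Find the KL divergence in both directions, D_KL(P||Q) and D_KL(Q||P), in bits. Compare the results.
D_KL(P||Q) = 0.5192 bits, D_KL(Q||P) = 0.7107 bits. D_KL(Q||P) is larger than D_KL(P||Q) by 0.1915 bits; the two directions differ.

D_KL(P||Q) = Σ P(x) log₂(P(x)/Q(x))

Computing term by term:
  P(1)·log₂(P(1)/Q(1)) = 0.1653·log₂(0.1653/0.0645) = 0.22443
  P(2)·log₂(P(2)/Q(2)) = 0.073·log₂(0.073/0.0679) = 0.00763
  P(3)·log₂(P(3)/Q(3)) = 0.154·log₂(0.154/0.3416) = -0.17700
  P(4)·log₂(P(4)/Q(4)) = 0.0241·log₂(0.0241/0.219) = -0.07673
  P(5)·log₂(P(5)/Q(5)) = 0.5836·log₂(0.5836/0.307) = 0.54085

D_KL(P||Q) = 0.22443 + 0.00763 - 0.17700 - 0.07673 + 0.54085 = 0.51918 ≈ 0.5192 bits

D_KL(Q||P) = Σ Q(x) log₂(Q(x)/P(x))

Computing term by term:
  Q(1)·log₂(Q(1)/P(1)) = 0.0645·log₂(0.0645/0.1653) = -0.08757
  Q(2)·log₂(Q(2)/P(2)) = 0.0679·log₂(0.0679/0.073) = -0.00709
  Q(3)·log₂(Q(3)/P(3)) = 0.3416·log₂(0.3416/0.154) = 0.39263
  Q(4)·log₂(Q(4)/P(4)) = 0.219·log₂(0.219/0.0241) = 0.69726
  Q(5)·log₂(Q(5)/P(5)) = 0.307·log₂(0.307/0.5836) = -0.28451

D_KL(Q||P) = -0.08757 - 0.00709 + 0.39263 + 0.69726 - 0.28451 = 0.71072 ≈ 0.7107 bits

These are NOT equal (difference: 0.1915 bits). KL divergence is asymmetric: D_KL(P||Q) ≠ D_KL(Q||P) in general.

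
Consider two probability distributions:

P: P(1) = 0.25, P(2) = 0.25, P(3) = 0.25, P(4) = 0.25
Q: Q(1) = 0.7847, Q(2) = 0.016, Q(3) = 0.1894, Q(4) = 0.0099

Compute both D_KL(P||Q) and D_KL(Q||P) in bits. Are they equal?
D_KL(P||Q) = 1.8436 bits, D_KL(Q||P) = 1.1095 bits. No, they are not equal.

D_KL(P||Q) = Σ P(x) log₂(P(x)/Q(x))

Computing term by term:
  P(1)·log₂(P(1)/Q(1)) = 0.25·log₂(0.25/0.7847) = -0.41255
  P(2)·log₂(P(2)/Q(2)) = 0.25·log₂(0.25/0.016) = 0.99145
  P(3)·log₂(P(3)/Q(3)) = 0.25·log₂(0.25/0.1894) = 0.10012
  P(4)·log₂(P(4)/Q(4)) = 0.25·log₂(0.25/0.0099) = 1.16459

D_KL(P||Q) = -0.41255 + 0.99145 + 0.10012 + 1.16459 = 1.84361 ≈ 1.8436 bits

D_KL(Q||P) = Σ Q(x) log₂(Q(x)/P(x))

Computing term by term:
  Q(1)·log₂(Q(1)/P(1)) = 0.7847·log₂(0.7847/0.25) = 1.29492
  Q(2)·log₂(Q(2)/P(2)) = 0.016·log₂(0.016/0.25) = -0.06345
  Q(3)·log₂(Q(3)/P(3)) = 0.1894·log₂(0.1894/0.25) = -0.07585
  Q(4)·log₂(Q(4)/P(4)) = 0.0099·log₂(0.0099/0.25) = -0.04612

D_KL(Q||P) = 1.29492 - 0.06345 - 0.07585 - 0.04612 = 1.10950 ≈ 1.1095 bits

These are NOT equal (difference: 0.7341 bits). KL divergence is asymmetric: D_KL(P||Q) ≠ D_KL(Q||P) in general.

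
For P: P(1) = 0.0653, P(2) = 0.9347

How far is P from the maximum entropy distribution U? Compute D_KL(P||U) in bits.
0.6519 bits

U(i) = 1/2 for all i

D_KL(P||U) = Σ P(x) log₂(P(x) / (1/2))
           = Σ P(x) log₂(P(x)) + log₂(2)
           = log₂(2) - H(P)

H(P) = -Σ P(x) log₂(P(x)):
  -P(1)·log₂(P(1)) = -(0.0653)·log₂(0.0653) = 0.25707
  -P(2)·log₂(P(2)) = -(0.9347)·log₂(0.9347) = 0.09106
H(P) = 0.25707 + 0.09106 = 0.34813 bits

log₂(2) = 1.00000 bits

D_KL(P||U) = 1.00000 - 0.34813 = 0.65187 ≈ 0.6519 bits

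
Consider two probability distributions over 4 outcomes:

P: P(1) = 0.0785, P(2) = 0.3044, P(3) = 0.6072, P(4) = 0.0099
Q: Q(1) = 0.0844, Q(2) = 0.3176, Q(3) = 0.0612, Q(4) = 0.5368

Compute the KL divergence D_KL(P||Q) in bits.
1.9263 bits

D_KL(P||Q) = Σ P(x) log₂(P(x)/Q(x))

Computing term by term:
  P(1)·log₂(P(1)/Q(1)) = 0.0785·log₂(0.0785/0.0844) = -0.00821
  P(2)·log₂(P(2)/Q(2)) = 0.3044·log₂(0.3044/0.3176) = -0.01864
  P(3)·log₂(P(3)/Q(3)) = 0.6072·log₂(0.6072/0.0612) = 2.01018
  P(4)·log₂(P(4)/Q(4)) = 0.0099·log₂(0.0099/0.5368) = -0.05703

D_KL(P||Q) = -0.00821 - 0.01864 + 2.01018 - 0.05703 = 1.92630 ≈ 1.9263 bits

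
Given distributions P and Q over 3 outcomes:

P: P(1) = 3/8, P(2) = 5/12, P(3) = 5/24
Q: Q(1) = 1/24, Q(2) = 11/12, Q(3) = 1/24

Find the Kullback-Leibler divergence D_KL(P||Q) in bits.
1.1985 bits

D_KL(P||Q) = Σ P(x) log₂(P(x)/Q(x))

Computing term by term:
  P(1)·log₂(P(1)/Q(1)) = (3/8)·log₂((3/8)/(1/24)) = 1.18872
  P(2)·log₂(P(2)/Q(2)) = (5/12)·log₂((5/12)/(11/12)) = -0.47396
  P(3)·log₂(P(3)/Q(3)) = (5/24)·log₂((5/24)/(1/24)) = 0.48374

D_KL(P||Q) = 1.18872 - 0.47396 + 0.48374 = 1.19850 ≈ 1.1985 bits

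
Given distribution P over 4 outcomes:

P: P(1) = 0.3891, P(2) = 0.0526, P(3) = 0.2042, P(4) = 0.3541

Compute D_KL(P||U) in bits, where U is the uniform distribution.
0.2483 bits

U(i) = 1/4 for all i

D_KL(P||U) = Σ P(x) log₂(P(x) / (1/4))
           = Σ P(x) log₂(P(x)) + log₂(4)
           = log₂(4) - H(P)

H(P) = -Σ P(x) log₂(P(x)):
  -P(1)·log₂(P(1)) = -(0.3891)·log₂(0.3891) = 0.52987
  -P(2)·log₂(P(2)) = -(0.0526)·log₂(0.0526) = 0.22349
  -P(3)·log₂(P(3)) = -(0.2042)·log₂(0.2042) = 0.46802
  -P(4)·log₂(P(4)) = -(0.3541)·log₂(0.3541) = 0.53036
H(P) = 0.52987 + 0.22349 + 0.46802 + 0.53036 = 1.75174 bits

log₂(4) = 2.00000 bits

D_KL(P||U) = 2.00000 - 1.75174 = 0.24826 ≈ 0.2483 bits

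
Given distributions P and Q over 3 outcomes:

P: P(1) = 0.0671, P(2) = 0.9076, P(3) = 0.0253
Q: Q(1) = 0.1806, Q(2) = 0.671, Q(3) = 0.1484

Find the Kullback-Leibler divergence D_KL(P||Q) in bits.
0.2351 bits

D_KL(P||Q) = Σ P(x) log₂(P(x)/Q(x))

Computing term by term:
  P(1)·log₂(P(1)/Q(1)) = 0.0671·log₂(0.0671/0.1806) = -0.09585
  P(2)·log₂(P(2)/Q(2)) = 0.9076·log₂(0.9076/0.671) = 0.39548
  P(3)·log₂(P(3)/Q(3)) = 0.0253·log₂(0.0253/0.1484) = -0.06457

D_KL(P||Q) = -0.09585 + 0.39548 - 0.06457 = 0.23506 ≈ 0.2351 bits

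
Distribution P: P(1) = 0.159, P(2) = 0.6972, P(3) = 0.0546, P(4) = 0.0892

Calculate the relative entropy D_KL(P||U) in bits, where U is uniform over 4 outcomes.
0.6753 bits

U(i) = 1/4 for all i

D_KL(P||U) = Σ P(x) log₂(P(x) / (1/4))
           = Σ P(x) log₂(P(x)) + log₂(4)
           = log₂(4) - H(P)

H(P) = -Σ P(x) log₂(P(x)):
  -P(1)·log₂(P(1)) = -(0.159)·log₂(0.159) = 0.42181
  -P(2)·log₂(P(2)) = -(0.6972)·log₂(0.6972) = 0.36279
  -P(3)·log₂(P(3)) = -(0.0546)·log₂(0.0546) = 0.22904
  -P(4)·log₂(P(4)) = -(0.0892)·log₂(0.0892) = 0.31102
H(P) = 0.42181 + 0.36279 + 0.22904 + 0.31102 = 1.32466 bits

log₂(4) = 2.00000 bits

D_KL(P||U) = 2.00000 - 1.32466 = 0.67534 ≈ 0.6753 bits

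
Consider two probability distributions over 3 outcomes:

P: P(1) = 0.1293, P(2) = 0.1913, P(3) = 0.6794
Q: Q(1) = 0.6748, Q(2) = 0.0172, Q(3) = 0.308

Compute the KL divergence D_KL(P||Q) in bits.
1.1320 bits

D_KL(P||Q) = Σ P(x) log₂(P(x)/Q(x))

Computing term by term:
  P(1)·log₂(P(1)/Q(1)) = 0.1293·log₂(0.1293/0.6748) = -0.30822
  P(2)·log₂(P(2)/Q(2)) = 0.1913·log₂(0.1913/0.0172) = 0.66484
  P(3)·log₂(P(3)/Q(3)) = 0.6794·log₂(0.6794/0.308) = 0.77542

D_KL(P||Q) = -0.30822 + 0.66484 + 0.77542 = 1.13204 ≈ 1.1320 bits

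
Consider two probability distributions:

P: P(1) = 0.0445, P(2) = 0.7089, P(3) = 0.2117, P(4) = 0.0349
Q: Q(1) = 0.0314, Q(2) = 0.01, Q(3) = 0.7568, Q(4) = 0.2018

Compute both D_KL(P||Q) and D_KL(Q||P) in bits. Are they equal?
D_KL(P||Q) = 3.9029 bits, D_KL(Q||P) = 1.8245 bits. No, they are not equal.

D_KL(P||Q) = Σ P(x) log₂(P(x)/Q(x))

Computing term by term:
  P(1)·log₂(P(1)/Q(1)) = 0.0445·log₂(0.0445/0.0314) = 0.02239
  P(2)·log₂(P(2)/Q(2)) = 0.7089·log₂(0.7089/0.01) = 4.35797
  P(3)·log₂(P(3)/Q(3)) = 0.2117·log₂(0.2117/0.7568) = -0.38908
  P(4)·log₂(P(4)/Q(4)) = 0.0349·log₂(0.0349/0.2018) = -0.08835

D_KL(P||Q) = 0.02239 + 4.35797 - 0.38908 - 0.08835 = 3.90293 ≈ 3.9029 bits

D_KL(Q||P) = Σ Q(x) log₂(Q(x)/P(x))

Computing term by term:
  Q(1)·log₂(Q(1)/P(1)) = 0.0314·log₂(0.0314/0.0445) = -0.01580
  Q(2)·log₂(Q(2)/P(2)) = 0.01·log₂(0.01/0.7089) = -0.06148
  Q(3)·log₂(Q(3)/P(3)) = 0.7568·log₂(0.7568/0.2117) = 1.39092
  Q(4)·log₂(Q(4)/P(4)) = 0.2018·log₂(0.2018/0.0349) = 0.51088

D_KL(Q||P) = -0.01580 - 0.06148 + 1.39092 + 0.51088 = 1.82452 ≈ 1.8245 bits

These are NOT equal (difference: 2.0784 bits). KL divergence is asymmetric: D_KL(P||Q) ≠ D_KL(Q||P) in general.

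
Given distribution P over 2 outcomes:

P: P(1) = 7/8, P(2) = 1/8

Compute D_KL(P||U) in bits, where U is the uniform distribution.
0.4564 bits

U(i) = 1/2 for all i

D_KL(P||U) = Σ P(x) log₂(P(x) / (1/2))
           = Σ P(x) log₂(P(x)) + log₂(2)
           = log₂(2) - H(P)

H(P) = -Σ P(x) log₂(P(x)):
  -P(1)·log₂(P(1)) = -(7/8)·log₂(7/8) = 0.16856
  -P(2)·log₂(P(2)) = -(1/8)·log₂(1/8) = 0.37500
H(P) = 0.16856 + 0.37500 = 0.54356 bits

log₂(2) = 1.00000 bits

D_KL(P||U) = 1.00000 - 0.54356 = 0.45644 ≈ 0.4564 bits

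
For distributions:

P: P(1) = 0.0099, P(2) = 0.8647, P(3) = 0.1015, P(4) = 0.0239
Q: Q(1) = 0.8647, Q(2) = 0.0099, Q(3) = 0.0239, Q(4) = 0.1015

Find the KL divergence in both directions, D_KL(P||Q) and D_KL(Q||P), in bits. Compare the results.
D_KL(P||Q) = 5.6742 bits, D_KL(Q||P) = 5.6742 bits. The two directions give exactly the same value for this pair.

D_KL(P||Q) = Σ P(x) log₂(P(x)/Q(x))

Computing term by term:
  P(1)·log₂(P(1)/Q(1)) = 0.0099·log₂(0.0099/0.8647) = -0.06384
  P(2)·log₂(P(2)/Q(2)) = 0.8647·log₂(0.8647/0.0099) = 5.57613
  P(3)·log₂(P(3)/Q(3)) = 0.1015·log₂(0.1015/0.0239) = 0.21177
  P(4)·log₂(P(4)/Q(4)) = 0.0239·log₂(0.0239/0.1015) = -0.04986

D_KL(P||Q) = -0.06384 + 5.57613 + 0.21177 - 0.04986 = 5.67420 ≈ 5.6742 bits

D_KL(Q||P) = Σ Q(x) log₂(Q(x)/P(x))

Computing term by term:
  Q(1)·log₂(Q(1)/P(1)) = 0.8647·log₂(0.8647/0.0099) = 5.57613
  Q(2)·log₂(Q(2)/P(2)) = 0.0099·log₂(0.0099/0.8647) = -0.06384
  Q(3)·log₂(Q(3)/P(3)) = 0.0239·log₂(0.0239/0.1015) = -0.04986
  Q(4)·log₂(Q(4)/P(4)) = 0.1015·log₂(0.1015/0.0239) = 0.21177

D_KL(Q||P) = 5.57613 - 0.06384 - 0.04986 + 0.21177 = 5.67420 ≈ 5.6742 bits

These ARE equal here. Q is P with outcomes relabeled (Q(1) = P(2), Q(2) = P(1), Q(3) = P(4), Q(4) = P(3)) by a relabeling that is its own inverse, so the two sums contain exactly the same terms in a different order. This is a special case — KL divergence is not symmetric in general: D_KL(P||Q) ≠ D_KL(Q||P) for most P, Q.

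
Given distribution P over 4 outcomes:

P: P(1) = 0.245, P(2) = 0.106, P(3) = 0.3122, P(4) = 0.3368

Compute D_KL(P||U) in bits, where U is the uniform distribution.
0.1065 bits

U(i) = 1/4 for all i

D_KL(P||U) = Σ P(x) log₂(P(x) / (1/4))
           = Σ P(x) log₂(P(x)) + log₂(4)
           = log₂(4) - H(P)

H(P) = -Σ P(x) log₂(P(x)):
  -P(1)·log₂(P(1)) = -(0.245)·log₂(0.245) = 0.49714
  -P(2)·log₂(P(2)) = -(0.106)·log₂(0.106) = 0.34321
  -P(3)·log₂(P(3)) = -(0.3122)·log₂(0.3122) = 0.52433
  -P(4)·log₂(P(4)) = -(0.3368)·log₂(0.3368) = 0.52879
H(P) = 0.49714 + 0.34321 + 0.52433 + 0.52879 = 1.89347 bits

log₂(4) = 2.00000 bits

D_KL(P||U) = 2.00000 - 1.89347 = 0.10653 ≈ 0.1065 bits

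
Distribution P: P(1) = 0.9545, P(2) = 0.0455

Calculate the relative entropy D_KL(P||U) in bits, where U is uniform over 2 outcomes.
0.7330 bits

U(i) = 1/2 for all i

D_KL(P||U) = Σ P(x) log₂(P(x) / (1/2))
           = Σ P(x) log₂(P(x)) + log₂(2)
           = log₂(2) - H(P)

H(P) = -Σ P(x) log₂(P(x)):
  -P(1)·log₂(P(1)) = -(0.9545)·log₂(0.9545) = 0.06413
  -P(2)·log₂(P(2)) = -(0.0455)·log₂(0.0455) = 0.20284
H(P) = 0.06413 + 0.20284 = 0.26697 bits

log₂(2) = 1.00000 bits

D_KL(P||U) = 1.00000 - 0.26697 = 0.73303 ≈ 0.7330 bits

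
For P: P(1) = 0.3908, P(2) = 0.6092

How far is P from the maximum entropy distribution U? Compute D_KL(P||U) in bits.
0.0347 bits

U(i) = 1/2 for all i

D_KL(P||U) = Σ P(x) log₂(P(x) / (1/2))
           = Σ P(x) log₂(P(x)) + log₂(2)
           = log₂(2) - H(P)

H(P) = -Σ P(x) log₂(P(x)):
  -P(1)·log₂(P(1)) = -(0.3908)·log₂(0.3908) = 0.52973
  -P(2)·log₂(P(2)) = -(0.6092)·log₂(0.6092) = 0.43559
H(P) = 0.52973 + 0.43559 = 0.96532 bits

log₂(2) = 1.00000 bits

D_KL(P||U) = 1.00000 - 0.96532 = 0.03468 ≈ 0.0347 bits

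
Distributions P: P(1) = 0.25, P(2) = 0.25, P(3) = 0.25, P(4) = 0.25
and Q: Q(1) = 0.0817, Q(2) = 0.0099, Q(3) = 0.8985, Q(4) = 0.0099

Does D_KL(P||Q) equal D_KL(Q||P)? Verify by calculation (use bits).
D_KL(P||Q) = 2.2712 bits, D_KL(Q||P) = 1.4342 bits. No — D_KL(P||Q) ≠ D_KL(Q||P) for this pair.

D_KL(P||Q) = Σ P(x) log₂(P(x)/Q(x))

Computing term by term:
  P(1)·log₂(P(1)/Q(1)) = 0.25·log₂(0.25/0.0817) = 0.40338
  P(2)·log₂(P(2)/Q(2)) = 0.25·log₂(0.25/0.0099) = 1.16459
  P(3)·log₂(P(3)/Q(3)) = 0.25·log₂(0.25/0.8985) = -0.46140
  P(4)·log₂(P(4)/Q(4)) = 0.25·log₂(0.25/0.0099) = 1.16459

D_KL(P||Q) = 0.40338 + 1.16459 - 0.46140 + 1.16459 = 2.27116 ≈ 2.2712 bits

D_KL(Q||P) = Σ Q(x) log₂(Q(x)/P(x))

Computing term by term:
  Q(1)·log₂(Q(1)/P(1)) = 0.0817·log₂(0.0817/0.25) = -0.13182
  Q(2)·log₂(Q(2)/P(2)) = 0.0099·log₂(0.0099/0.25) = -0.04612
  Q(3)·log₂(Q(3)/P(3)) = 0.8985·log₂(0.8985/0.25) = 1.65826
  Q(4)·log₂(Q(4)/P(4)) = 0.0099·log₂(0.0099/0.25) = -0.04612

D_KL(Q||P) = -0.13182 - 0.04612 + 1.65826 - 0.04612 = 1.43420 ≈ 1.4342 bits

These are NOT equal (difference: 0.8370 bits). KL divergence is asymmetric: D_KL(P||Q) ≠ D_KL(Q||P) in general.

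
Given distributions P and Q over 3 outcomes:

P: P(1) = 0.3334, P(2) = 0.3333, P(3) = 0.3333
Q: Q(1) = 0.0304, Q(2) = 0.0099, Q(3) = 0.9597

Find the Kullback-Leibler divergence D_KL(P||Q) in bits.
2.3343 bits

D_KL(P||Q) = Σ P(x) log₂(P(x)/Q(x))

Computing term by term:
  P(1)·log₂(P(1)/Q(1)) = 0.3334·log₂(0.3334/0.0304) = 1.15193
  P(2)·log₂(P(2)/Q(2)) = 0.3333·log₂(0.3333/0.0099) = 1.69091
  P(3)·log₂(P(3)/Q(3)) = 0.3333·log₂(0.3333/0.9597) = -0.50854

D_KL(P||Q) = 1.15193 + 1.69091 - 0.50854 = 2.33430 ≈ 2.3343 bits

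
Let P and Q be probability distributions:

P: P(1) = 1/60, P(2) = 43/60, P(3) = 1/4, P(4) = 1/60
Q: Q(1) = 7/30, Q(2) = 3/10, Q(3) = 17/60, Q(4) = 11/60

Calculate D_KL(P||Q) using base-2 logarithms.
0.7341 bits

D_KL(P||Q) = Σ P(x) log₂(P(x)/Q(x))

Computing term by term:
  P(1)·log₂(P(1)/Q(1)) = (1/60)·log₂((1/60)/(7/30)) = -0.06346
  P(2)·log₂(P(2)/Q(2)) = (43/60)·log₂((43/60)/(3/10)) = 0.90038
  P(3)·log₂(P(3)/Q(3)) = (1/4)·log₂((1/4)/(17/60)) = -0.04514
  P(4)·log₂(P(4)/Q(4)) = (1/60)·log₂((1/60)/(11/60)) = -0.05766

D_KL(P||Q) = -0.06346 + 0.90038 - 0.04514 - 0.05766 = 0.73412 ≈ 0.7341 bits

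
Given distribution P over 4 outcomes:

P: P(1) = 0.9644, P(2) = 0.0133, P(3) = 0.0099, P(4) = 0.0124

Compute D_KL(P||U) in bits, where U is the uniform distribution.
1.7222 bits

U(i) = 1/4 for all i

D_KL(P||U) = Σ P(x) log₂(P(x) / (1/4))
           = Σ P(x) log₂(P(x)) + log₂(4)
           = log₂(4) - H(P)

H(P) = -Σ P(x) log₂(P(x)):
  -P(1)·log₂(P(1)) = -(0.9644)·log₂(0.9644) = 0.05043
  -P(2)·log₂(P(2)) = -(0.0133)·log₂(0.0133) = 0.08289
  -P(3)·log₂(P(3)) = -(0.0099)·log₂(0.0099) = 0.06592
  -P(4)·log₂(P(4)) = -(0.0124)·log₂(0.0124) = 0.07854
H(P) = 0.05043 + 0.08289 + 0.06592 + 0.07854 = 0.27778 bits

log₂(4) = 2.00000 bits

D_KL(P||U) = 2.00000 - 0.27778 = 1.72222 ≈ 1.7222 bits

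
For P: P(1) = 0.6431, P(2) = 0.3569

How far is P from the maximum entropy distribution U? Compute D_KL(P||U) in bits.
0.0599 bits

U(i) = 1/2 for all i

D_KL(P||U) = Σ P(x) log₂(P(x) / (1/2))
           = Σ P(x) log₂(P(x)) + log₂(2)
           = log₂(2) - H(P)

H(P) = -Σ P(x) log₂(P(x)):
  -P(1)·log₂(P(1)) = -(0.6431)·log₂(0.6431) = 0.40958
  -P(2)·log₂(P(2)) = -(0.3569)·log₂(0.3569) = 0.53050
H(P) = 0.40958 + 0.53050 = 0.94008 bits

log₂(2) = 1.00000 bits

D_KL(P||U) = 1.00000 - 0.94008 = 0.05992 ≈ 0.0599 bits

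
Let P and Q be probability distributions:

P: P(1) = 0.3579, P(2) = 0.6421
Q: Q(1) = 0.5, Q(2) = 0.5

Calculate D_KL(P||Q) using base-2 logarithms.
0.0591 bits

D_KL(P||Q) = Σ P(x) log₂(P(x)/Q(x))

Computing term by term:
  P(1)·log₂(P(1)/Q(1)) = 0.3579·log₂(0.3579/0.5) = -0.17264
  P(2)·log₂(P(2)/Q(2)) = 0.6421·log₂(0.6421/0.5) = 0.23171

D_KL(P||Q) = -0.17264 + 0.23171 = 0.05907 ≈ 0.0591 bits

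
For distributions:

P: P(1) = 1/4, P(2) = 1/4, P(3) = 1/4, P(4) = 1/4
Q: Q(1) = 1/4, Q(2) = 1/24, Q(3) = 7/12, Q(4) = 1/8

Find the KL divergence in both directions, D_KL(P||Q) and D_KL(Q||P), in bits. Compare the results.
D_KL(P||Q) = 0.5906 bits, D_KL(Q||P) = 0.4804 bits. D_KL(P||Q) is larger than D_KL(Q||P) by 0.1102 bits; the two directions differ.

D_KL(P||Q) = Σ P(x) log₂(P(x)/Q(x))

Computing term by term:
  P(1)·log₂(P(1)/Q(1)) = (1/4)·log₂((1/4)/(1/4)) = 0.00000
  P(2)·log₂(P(2)/Q(2)) = (1/4)·log₂((1/4)/(1/24)) = 0.64624
  P(3)·log₂(P(3)/Q(3)) = (1/4)·log₂((1/4)/(7/12)) = -0.30560
  P(4)·log₂(P(4)/Q(4)) = (1/4)·log₂((1/4)/(1/8)) = 0.25000

D_KL(P||Q) = 0.00000 + 0.64624 - 0.30560 + 0.25000 = 0.59064 ≈ 0.5906 bits

D_KL(Q||P) = Σ Q(x) log₂(Q(x)/P(x))

Computing term by term:
  Q(1)·log₂(Q(1)/P(1)) = (1/4)·log₂((1/4)/(1/4)) = 0.00000
  Q(2)·log₂(Q(2)/P(2)) = (1/24)·log₂((1/24)/(1/4)) = -0.10771
  Q(3)·log₂(Q(3)/P(3)) = (7/12)·log₂((7/12)/(1/4)) = 0.71306
  Q(4)·log₂(Q(4)/P(4)) = (1/8)·log₂((1/8)/(1/4)) = -0.12500

D_KL(Q||P) = 0.00000 - 0.10771 + 0.71306 - 0.12500 = 0.48035 ≈ 0.4804 bits

These are NOT equal (difference: 0.1102 bits). KL divergence is asymmetric: D_KL(P||Q) ≠ D_KL(Q||P) in general.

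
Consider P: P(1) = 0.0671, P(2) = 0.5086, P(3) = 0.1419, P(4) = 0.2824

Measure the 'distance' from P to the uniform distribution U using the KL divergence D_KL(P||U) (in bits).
0.3275 bits

U(i) = 1/4 for all i

D_KL(P||U) = Σ P(x) log₂(P(x) / (1/4))
           = Σ P(x) log₂(P(x)) + log₂(4)
           = log₂(4) - H(P)

H(P) = -Σ P(x) log₂(P(x)):
  -P(1)·log₂(P(1)) = -(0.0671)·log₂(0.0671) = 0.26153
  -P(2)·log₂(P(2)) = -(0.5086)·log₂(0.5086) = 0.49609
  -P(3)·log₂(P(3)) = -(0.1419)·log₂(0.1419) = 0.39974
  -P(4)·log₂(P(4)) = -(0.2824)·log₂(0.2824) = 0.51515
H(P) = 0.26153 + 0.49609 + 0.39974 + 0.51515 = 1.67251 bits

log₂(4) = 2.00000 bits

D_KL(P||U) = 2.00000 - 1.67251 = 0.32749 ≈ 0.3275 bits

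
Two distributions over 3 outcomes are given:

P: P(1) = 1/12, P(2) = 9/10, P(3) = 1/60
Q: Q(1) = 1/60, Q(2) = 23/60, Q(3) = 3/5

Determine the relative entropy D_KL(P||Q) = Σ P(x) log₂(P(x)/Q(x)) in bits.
1.2155 bits

D_KL(P||Q) = Σ P(x) log₂(P(x)/Q(x))

Computing term by term:
  P(1)·log₂(P(1)/Q(1)) = (1/12)·log₂((1/12)/(1/60)) = 0.19349
  P(2)·log₂(P(2)/Q(2)) = (9/10)·log₂((9/10)/(23/60)) = 1.10819
  P(3)·log₂(P(3)/Q(3)) = (1/60)·log₂((1/60)/(3/5)) = -0.08617

D_KL(P||Q) = 0.19349 + 1.10819 - 0.08617 = 1.21551 ≈ 1.2155 bits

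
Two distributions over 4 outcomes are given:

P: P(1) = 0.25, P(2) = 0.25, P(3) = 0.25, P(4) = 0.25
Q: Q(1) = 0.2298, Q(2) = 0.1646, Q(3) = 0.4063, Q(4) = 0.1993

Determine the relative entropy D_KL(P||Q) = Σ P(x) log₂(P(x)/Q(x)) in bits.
0.0877 bits

D_KL(P||Q) = Σ P(x) log₂(P(x)/Q(x))

Computing term by term:
  P(1)·log₂(P(1)/Q(1)) = 0.25·log₂(0.25/0.2298) = 0.03039
  P(2)·log₂(P(2)/Q(2)) = 0.25·log₂(0.25/0.1646) = 0.15074
  P(3)·log₂(P(3)/Q(3)) = 0.25·log₂(0.25/0.4063) = -0.17515
  P(4)·log₂(P(4)/Q(4)) = 0.25·log₂(0.25/0.1993) = 0.08175

D_KL(P||Q) = 0.03039 + 0.15074 - 0.17515 + 0.08175 = 0.08773 ≈ 0.0877 bits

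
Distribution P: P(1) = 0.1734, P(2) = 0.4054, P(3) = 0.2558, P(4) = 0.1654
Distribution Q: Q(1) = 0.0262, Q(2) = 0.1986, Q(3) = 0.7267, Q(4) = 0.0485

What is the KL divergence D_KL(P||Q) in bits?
0.7975 bits

D_KL(P||Q) = Σ P(x) log₂(P(x)/Q(x))

Computing term by term:
  P(1)·log₂(P(1)/Q(1)) = 0.1734·log₂(0.1734/0.0262) = 0.47277
  P(2)·log₂(P(2)/Q(2)) = 0.4054·log₂(0.4054/0.1986) = 0.41735
  P(3)·log₂(P(3)/Q(3)) = 0.2558·log₂(0.2558/0.7267) = -0.38532
  P(4)·log₂(P(4)/Q(4)) = 0.1654·log₂(0.1654/0.0485) = 0.29274

D_KL(P||Q) = 0.47277 + 0.41735 - 0.38532 + 0.29274 = 0.79754 ≈ 0.7975 bits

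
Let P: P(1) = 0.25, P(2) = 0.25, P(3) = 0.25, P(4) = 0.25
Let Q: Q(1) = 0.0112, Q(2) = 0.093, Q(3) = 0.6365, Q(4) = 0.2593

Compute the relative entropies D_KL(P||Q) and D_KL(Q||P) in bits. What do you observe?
D_KL(P||Q) = 1.1265 bits, D_KL(Q||P) = 0.6890 bits. The two directions give different values (D_KL(P||Q) exceeds D_KL(Q||P) by 0.4375 bits): KL divergence is asymmetric.

D_KL(P||Q) = Σ P(x) log₂(P(x)/Q(x))

Computing term by term:
  P(1)·log₂(P(1)/Q(1)) = 0.25·log₂(0.25/0.0112) = 1.12009
  P(2)·log₂(P(2)/Q(2)) = 0.25·log₂(0.25/0.093) = 0.35666
  P(3)·log₂(P(3)/Q(3)) = 0.25·log₂(0.25/0.6365) = -0.33706
  P(4)·log₂(P(4)/Q(4)) = 0.25·log₂(0.25/0.2593) = -0.01317

D_KL(P||Q) = 1.12009 + 0.35666 - 0.33706 - 0.01317 = 1.12652 ≈ 1.1265 bits

D_KL(Q||P) = Σ Q(x) log₂(Q(x)/P(x))

Computing term by term:
  Q(1)·log₂(Q(1)/P(1)) = 0.0112·log₂(0.0112/0.25) = -0.05018
  Q(2)·log₂(Q(2)/P(2)) = 0.093·log₂(0.093/0.25) = -0.13268
  Q(3)·log₂(Q(3)/P(3)) = 0.6365·log₂(0.6365/0.25) = 0.85815
  Q(4)·log₂(Q(4)/P(4)) = 0.2593·log₂(0.2593/0.25) = 0.01366

D_KL(Q||P) = -0.05018 - 0.13268 + 0.85815 + 0.01366 = 0.68895 ≈ 0.6890 bits

These are NOT equal (difference: 0.4375 bits). KL divergence is asymmetric: D_KL(P||Q) ≠ D_KL(Q||P) in general.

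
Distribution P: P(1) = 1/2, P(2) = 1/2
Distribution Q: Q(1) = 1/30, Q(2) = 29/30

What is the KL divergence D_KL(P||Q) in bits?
1.4779 bits

D_KL(P||Q) = Σ P(x) log₂(P(x)/Q(x))

Computing term by term:
  P(1)·log₂(P(1)/Q(1)) = (1/2)·log₂((1/2)/(1/30)) = 1.95345
  P(2)·log₂(P(2)/Q(2)) = (1/2)·log₂((1/2)/(29/30)) = -0.47555

D_KL(P||Q) = 1.95345 - 0.47555 = 1.47790 ≈ 1.4779 bits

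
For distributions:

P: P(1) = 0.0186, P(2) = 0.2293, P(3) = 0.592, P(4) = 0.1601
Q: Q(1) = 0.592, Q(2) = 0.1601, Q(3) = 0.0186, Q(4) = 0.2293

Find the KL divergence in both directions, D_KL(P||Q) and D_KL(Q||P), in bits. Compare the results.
D_KL(P||Q) = 2.8984 bits, D_KL(Q||P) = 2.8984 bits. The two directions give exactly the same value for this pair.

D_KL(P||Q) = Σ P(x) log₂(P(x)/Q(x))

Computing term by term:
  P(1)·log₂(P(1)/Q(1)) = 0.0186·log₂(0.0186/0.592) = -0.09286
  P(2)·log₂(P(2)/Q(2)) = 0.2293·log₂(0.2293/0.1601) = 0.11884
  P(3)·log₂(P(3)/Q(3)) = 0.592·log₂(0.592/0.0186) = 2.95540
  P(4)·log₂(P(4)/Q(4)) = 0.1601·log₂(0.1601/0.2293) = -0.08297

D_KL(P||Q) = -0.09286 + 0.11884 + 2.95540 - 0.08297 = 2.89841 ≈ 2.8984 bits

D_KL(Q||P) = Σ Q(x) log₂(Q(x)/P(x))

Computing term by term:
  Q(1)·log₂(Q(1)/P(1)) = 0.592·log₂(0.592/0.0186) = 2.95540
  Q(2)·log₂(Q(2)/P(2)) = 0.1601·log₂(0.1601/0.2293) = -0.08297
  Q(3)·log₂(Q(3)/P(3)) = 0.0186·log₂(0.0186/0.592) = -0.09286
  Q(4)·log₂(Q(4)/P(4)) = 0.2293·log₂(0.2293/0.1601) = 0.11884

D_KL(Q||P) = 2.95540 - 0.08297 - 0.09286 + 0.11884 = 2.89841 ≈ 2.8984 bits

These ARE equal here. Q is P with outcomes relabeled (Q(1) = P(3), Q(2) = P(4), Q(3) = P(1), Q(4) = P(2)) by a relabeling that is its own inverse, so the two sums contain exactly the same terms in a different order. This is a special case — KL divergence is not symmetric in general: D_KL(P||Q) ≠ D_KL(Q||P) for most P, Q.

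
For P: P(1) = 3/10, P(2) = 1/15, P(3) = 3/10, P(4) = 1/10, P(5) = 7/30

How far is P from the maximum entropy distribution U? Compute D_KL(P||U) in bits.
0.1972 bits

U(i) = 1/5 for all i

D_KL(P||U) = Σ P(x) log₂(P(x) / (1/5))
           = Σ P(x) log₂(P(x)) + log₂(5)
           = log₂(5) - H(P)

H(P) = -Σ P(x) log₂(P(x)):
  -P(1)·log₂(P(1)) = -(3/10)·log₂(3/10) = 0.52109
  -P(2)·log₂(P(2)) = -(1/15)·log₂(1/15) = 0.26046
  -P(3)·log₂(P(3)) = -(3/10)·log₂(3/10) = 0.52109
  -P(4)·log₂(P(4)) = -(1/10)·log₂(1/10) = 0.33219
  -P(5)·log₂(P(5)) = -(7/30)·log₂(7/30) = 0.48989
H(P) = 0.52109 + 0.26046 + 0.52109 + 0.33219 + 0.48989 = 2.12472 bits

log₂(5) = 2.32193 bits

D_KL(P||U) = 2.32193 - 2.12472 = 0.19721 ≈ 0.1972 bits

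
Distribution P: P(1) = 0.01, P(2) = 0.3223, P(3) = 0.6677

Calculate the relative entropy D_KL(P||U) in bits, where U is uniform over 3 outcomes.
0.6030 bits

U(i) = 1/3 for all i

D_KL(P||U) = Σ P(x) log₂(P(x) / (1/3))
           = Σ P(x) log₂(P(x)) + log₂(3)
           = log₂(3) - H(P)

H(P) = -Σ P(x) log₂(P(x)):
  -P(1)·log₂(P(1)) = -(0.01)·log₂(0.01) = 0.06644
  -P(2)·log₂(P(2)) = -(0.3223)·log₂(0.3223) = 0.52648
  -P(3)·log₂(P(3)) = -(0.6677)·log₂(0.6677) = 0.38909
H(P) = 0.06644 + 0.52648 + 0.38909 = 0.98201 bits

log₂(3) = 1.58496 bits

D_KL(P||U) = 1.58496 - 0.98201 = 0.60295 ≈ 0.6030 bits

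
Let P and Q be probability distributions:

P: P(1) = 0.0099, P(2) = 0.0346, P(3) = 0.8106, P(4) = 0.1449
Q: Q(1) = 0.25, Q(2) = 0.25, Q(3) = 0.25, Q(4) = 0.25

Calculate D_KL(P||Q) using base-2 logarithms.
1.1168 bits

D_KL(P||Q) = Σ P(x) log₂(P(x)/Q(x))

Computing term by term:
  P(1)·log₂(P(1)/Q(1)) = 0.0099·log₂(0.0099/0.25) = -0.04612
  P(2)·log₂(P(2)/Q(2)) = 0.0346·log₂(0.0346/0.25) = -0.09872
  P(3)·log₂(P(3)/Q(3)) = 0.8106·log₂(0.8106/0.25) = 1.37564
  P(4)·log₂(P(4)/Q(4)) = 0.1449·log₂(0.1449/0.25) = -0.11402

D_KL(P||Q) = -0.04612 - 0.09872 + 1.37564 - 0.11402 = 1.11678 ≈ 1.1168 bits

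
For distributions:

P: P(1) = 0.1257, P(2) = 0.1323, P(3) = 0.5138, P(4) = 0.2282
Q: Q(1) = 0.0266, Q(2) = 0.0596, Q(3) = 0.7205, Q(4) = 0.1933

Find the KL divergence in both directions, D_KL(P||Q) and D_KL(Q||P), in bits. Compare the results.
D_KL(P||Q) = 0.2378 bits, D_KL(Q||P) = 0.1770 bits. D_KL(P||Q) is larger than D_KL(Q||P) by 0.0608 bits; the two directions differ.

D_KL(P||Q) = Σ P(x) log₂(P(x)/Q(x))

Computing term by term:
  P(1)·log₂(P(1)/Q(1)) = 0.1257·log₂(0.1257/0.0266) = 0.28163
  P(2)·log₂(P(2)/Q(2)) = 0.1323·log₂(0.1323/0.0596) = 0.15220
  P(3)·log₂(P(3)/Q(3)) = 0.5138·log₂(0.5138/0.7205) = -0.25063
  P(4)·log₂(P(4)/Q(4)) = 0.2282·log₂(0.2282/0.1933) = 0.05464

D_KL(P||Q) = 0.28163 + 0.15220 - 0.25063 + 0.05464 = 0.23784 ≈ 0.2378 bits

D_KL(Q||P) = Σ Q(x) log₂(Q(x)/P(x))

Computing term by term:
  Q(1)·log₂(Q(1)/P(1)) = 0.0266·log₂(0.0266/0.1257) = -0.05960
  Q(2)·log₂(Q(2)/P(2)) = 0.0596·log₂(0.0596/0.1323) = -0.06857
  Q(3)·log₂(Q(3)/P(3)) = 0.7205·log₂(0.7205/0.5138) = 0.35145
  Q(4)·log₂(Q(4)/P(4)) = 0.1933·log₂(0.1933/0.2282) = -0.04629

D_KL(Q||P) = -0.05960 - 0.06857 + 0.35145 - 0.04629 = 0.17699 ≈ 0.1770 bits

These are NOT equal (difference: 0.0608 bits). KL divergence is asymmetric: D_KL(P||Q) ≠ D_KL(Q||P) in general.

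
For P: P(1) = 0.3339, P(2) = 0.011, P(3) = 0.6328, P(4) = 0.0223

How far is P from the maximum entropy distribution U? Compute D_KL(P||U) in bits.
0.8599 bits

U(i) = 1/4 for all i

D_KL(P||U) = Σ P(x) log₂(P(x) / (1/4))
           = Σ P(x) log₂(P(x)) + log₂(4)
           = log₂(4) - H(P)

H(P) = -Σ P(x) log₂(P(x)):
  -P(1)·log₂(P(1)) = -(0.3339)·log₂(0.3339) = 0.52840
  -P(2)·log₂(P(2)) = -(0.011)·log₂(0.011) = 0.07157
  -P(3)·log₂(P(3)) = -(0.6328)·log₂(0.6328) = 0.41776
  -P(4)·log₂(P(4)) = -(0.0223)·log₂(0.0223) = 0.12236
H(P) = 0.52840 + 0.07157 + 0.41776 + 0.12236 = 1.14009 bits

log₂(4) = 2.00000 bits

D_KL(P||U) = 2.00000 - 1.14009 = 0.85991 ≈ 0.8599 bits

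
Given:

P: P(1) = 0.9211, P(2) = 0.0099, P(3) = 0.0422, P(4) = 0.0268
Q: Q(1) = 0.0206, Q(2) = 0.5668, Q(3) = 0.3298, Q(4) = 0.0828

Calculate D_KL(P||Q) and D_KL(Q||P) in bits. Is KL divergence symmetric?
D_KL(P||Q) = 4.8235 bits, D_KL(Q||P) = 4.3098 bits. No, KL divergence is not symmetric.

D_KL(P||Q) = Σ P(x) log₂(P(x)/Q(x))

Computing term by term:
  P(1)·log₂(P(1)/Q(1)) = 0.9211·log₂(0.9211/0.0206) = 5.05006
  P(2)·log₂(P(2)/Q(2)) = 0.0099·log₂(0.0099/0.5668) = -0.05781
  P(3)·log₂(P(3)/Q(3)) = 0.0422·log₂(0.0422/0.3298) = -0.12518
  P(4)·log₂(P(4)/Q(4)) = 0.0268·log₂(0.0268/0.0828) = -0.04361

D_KL(P||Q) = 5.05006 - 0.05781 - 0.12518 - 0.04361 = 4.82346 ≈ 4.8235 bits

D_KL(Q||P) = Σ Q(x) log₂(Q(x)/P(x))

Computing term by term:
  Q(1)·log₂(Q(1)/P(1)) = 0.0206·log₂(0.0206/0.9211) = -0.11294
  Q(2)·log₂(Q(2)/P(2)) = 0.5668·log₂(0.5668/0.0099) = 3.30970
  Q(3)·log₂(Q(3)/P(3)) = 0.3298·log₂(0.3298/0.0422) = 0.97828
  Q(4)·log₂(Q(4)/P(4)) = 0.0828·log₂(0.0828/0.0268) = 0.13475

D_KL(Q||P) = -0.11294 + 3.30970 + 0.97828 + 0.13475 = 4.30979 ≈ 4.3098 bits

These are NOT equal (difference: 0.5137 bits). KL divergence is asymmetric: D_KL(P||Q) ≠ D_KL(Q||P) in general.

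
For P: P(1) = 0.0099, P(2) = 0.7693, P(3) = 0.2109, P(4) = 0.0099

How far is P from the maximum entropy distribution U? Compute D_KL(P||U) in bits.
1.1035 bits

U(i) = 1/4 for all i

D_KL(P||U) = Σ P(x) log₂(P(x) / (1/4))
           = Σ P(x) log₂(P(x)) + log₂(4)
           = log₂(4) - H(P)

H(P) = -Σ P(x) log₂(P(x)):
  -P(1)·log₂(P(1)) = -(0.0099)·log₂(0.0099) = 0.06592
  -P(2)·log₂(P(2)) = -(0.7693)·log₂(0.7693) = 0.29109
  -P(3)·log₂(P(3)) = -(0.2109)·log₂(0.2109) = 0.47355
  -P(4)·log₂(P(4)) = -(0.0099)·log₂(0.0099) = 0.06592
H(P) = 0.06592 + 0.29109 + 0.47355 + 0.06592 = 0.89648 bits

log₂(4) = 2.00000 bits

D_KL(P||U) = 2.00000 - 0.89648 = 1.10352 ≈ 1.1035 bits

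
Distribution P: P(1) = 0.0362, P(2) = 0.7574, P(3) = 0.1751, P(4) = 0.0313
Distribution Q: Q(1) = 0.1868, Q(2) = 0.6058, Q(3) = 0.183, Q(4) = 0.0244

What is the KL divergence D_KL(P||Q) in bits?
0.1584 bits

D_KL(P||Q) = Σ P(x) log₂(P(x)/Q(x))

Computing term by term:
  P(1)·log₂(P(1)/Q(1)) = 0.0362·log₂(0.0362/0.1868) = -0.08570
  P(2)·log₂(P(2)/Q(2)) = 0.7574·log₂(0.7574/0.6058) = 0.24404
  P(3)·log₂(P(3)/Q(3)) = 0.1751·log₂(0.1751/0.183) = -0.01115
  P(4)·log₂(P(4)/Q(4)) = 0.0313·log₂(0.0313/0.0244) = 0.01125

D_KL(P||Q) = -0.08570 + 0.24404 - 0.01115 + 0.01125 = 0.15844 ≈ 0.1584 bits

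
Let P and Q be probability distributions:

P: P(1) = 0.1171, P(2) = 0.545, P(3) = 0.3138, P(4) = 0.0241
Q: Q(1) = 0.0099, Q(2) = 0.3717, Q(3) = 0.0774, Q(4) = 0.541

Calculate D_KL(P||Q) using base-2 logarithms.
1.2438 bits

D_KL(P||Q) = Σ P(x) log₂(P(x)/Q(x))

Computing term by term:
  P(1)·log₂(P(1)/Q(1)) = 0.1171·log₂(0.1171/0.0099) = 0.41736
  P(2)·log₂(P(2)/Q(2)) = 0.545·log₂(0.545/0.3717) = 0.30090
  P(3)·log₂(P(3)/Q(3)) = 0.3138·log₂(0.3138/0.0774) = 0.63370
  P(4)·log₂(P(4)/Q(4)) = 0.0241·log₂(0.0241/0.541) = -0.10817

D_KL(P||Q) = 0.41736 + 0.30090 + 0.63370 - 0.10817 = 1.24379 ≈ 1.2438 bits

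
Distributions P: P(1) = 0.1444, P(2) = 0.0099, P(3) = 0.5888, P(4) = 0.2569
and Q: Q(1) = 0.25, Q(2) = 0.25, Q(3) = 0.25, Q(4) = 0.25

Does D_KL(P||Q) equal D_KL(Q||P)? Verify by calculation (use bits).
D_KL(P||Q) = 0.5773 bits, D_KL(Q||P) = 1.0438 bits. No — D_KL(P||Q) ≠ D_KL(Q||P) for this pair.

D_KL(P||Q) = Σ P(x) log₂(P(x)/Q(x))

Computing term by term:
  P(1)·log₂(P(1)/Q(1)) = 0.1444·log₂(0.1444/0.25) = -0.11434
  P(2)·log₂(P(2)/Q(2)) = 0.0099·log₂(0.0099/0.25) = -0.04612
  P(3)·log₂(P(3)/Q(3)) = 0.5888·log₂(0.5888/0.25) = 0.72767
  P(4)·log₂(P(4)/Q(4)) = 0.2569·log₂(0.2569/0.25) = 0.01009

D_KL(P||Q) = -0.11434 - 0.04612 + 0.72767 + 0.01009 = 0.57730 ≈ 0.5773 bits

D_KL(Q||P) = Σ Q(x) log₂(Q(x)/P(x))

Computing term by term:
  Q(1)·log₂(Q(1)/P(1)) = 0.25·log₂(0.25/0.1444) = 0.19796
  Q(2)·log₂(Q(2)/P(2)) = 0.25·log₂(0.25/0.0099) = 1.16459
  Q(3)·log₂(Q(3)/P(3)) = 0.25·log₂(0.25/0.5888) = -0.30896
  Q(4)·log₂(Q(4)/P(4)) = 0.25·log₂(0.25/0.2569) = -0.00982

D_KL(Q||P) = 0.19796 + 1.16459 - 0.30896 - 0.00982 = 1.04377 ≈ 1.0438 bits

These are NOT equal (difference: 0.4665 bits). KL divergence is asymmetric: D_KL(P||Q) ≠ D_KL(Q||P) in general.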